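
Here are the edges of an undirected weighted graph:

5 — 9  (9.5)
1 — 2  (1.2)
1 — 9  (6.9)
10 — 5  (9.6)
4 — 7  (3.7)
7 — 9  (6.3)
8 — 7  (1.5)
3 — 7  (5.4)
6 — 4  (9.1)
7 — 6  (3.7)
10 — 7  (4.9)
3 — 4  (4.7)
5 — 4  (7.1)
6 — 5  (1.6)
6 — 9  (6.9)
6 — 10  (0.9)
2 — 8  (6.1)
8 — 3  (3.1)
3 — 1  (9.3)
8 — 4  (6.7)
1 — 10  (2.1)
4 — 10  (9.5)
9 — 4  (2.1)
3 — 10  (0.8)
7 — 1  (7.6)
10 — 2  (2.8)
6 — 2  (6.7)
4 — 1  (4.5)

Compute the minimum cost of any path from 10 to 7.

Shortest distances from 10:
10: 0
3: 0.8  (via 10)
6: 0.9  (via 10)
1: 2.1  (via 10)
5: 2.5  (via 6)
2: 2.8  (via 10)
8: 3.9  (via 3)
7: 4.6  (via 6)
Shortest route: 10–6–7 = 4.6.

4.6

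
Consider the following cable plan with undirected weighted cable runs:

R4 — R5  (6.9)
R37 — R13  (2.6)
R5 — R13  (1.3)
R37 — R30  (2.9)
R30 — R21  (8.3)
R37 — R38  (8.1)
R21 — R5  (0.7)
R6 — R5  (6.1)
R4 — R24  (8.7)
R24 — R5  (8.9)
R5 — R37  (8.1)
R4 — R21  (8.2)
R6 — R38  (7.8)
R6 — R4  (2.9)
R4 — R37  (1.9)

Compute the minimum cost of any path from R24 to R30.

13.5

Compare a few routes:
R24 → R4 → R37 → R30: 8.7+1.9+2.9 = 13.5
R24 → R5 → R13 → R37 → R30: 8.9+1.3+2.6+2.9 = 15.7
The minimum is 13.5 via R24 → R4 → R37 → R30.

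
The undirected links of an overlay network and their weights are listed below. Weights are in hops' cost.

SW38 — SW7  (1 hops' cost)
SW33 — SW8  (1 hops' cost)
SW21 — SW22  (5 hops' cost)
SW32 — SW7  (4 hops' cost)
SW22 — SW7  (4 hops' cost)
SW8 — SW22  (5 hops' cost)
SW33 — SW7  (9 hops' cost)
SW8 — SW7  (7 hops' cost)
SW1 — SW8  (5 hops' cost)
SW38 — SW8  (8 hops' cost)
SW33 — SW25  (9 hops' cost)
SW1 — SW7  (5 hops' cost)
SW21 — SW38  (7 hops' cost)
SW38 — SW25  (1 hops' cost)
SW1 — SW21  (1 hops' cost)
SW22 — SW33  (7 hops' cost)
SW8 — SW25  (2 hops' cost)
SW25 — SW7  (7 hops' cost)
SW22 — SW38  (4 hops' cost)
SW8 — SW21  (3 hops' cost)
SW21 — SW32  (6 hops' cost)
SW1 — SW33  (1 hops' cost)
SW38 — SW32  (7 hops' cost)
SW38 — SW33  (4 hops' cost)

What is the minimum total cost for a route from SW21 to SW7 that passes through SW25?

Shortest SW21→SW25: SW21 → SW8 → SW25 = 5
Shortest SW25→SW7: SW25 → SW38 → SW7 = 2
Total via SW25: 5 + 2 = 7 hops' cost.

7 hops' cost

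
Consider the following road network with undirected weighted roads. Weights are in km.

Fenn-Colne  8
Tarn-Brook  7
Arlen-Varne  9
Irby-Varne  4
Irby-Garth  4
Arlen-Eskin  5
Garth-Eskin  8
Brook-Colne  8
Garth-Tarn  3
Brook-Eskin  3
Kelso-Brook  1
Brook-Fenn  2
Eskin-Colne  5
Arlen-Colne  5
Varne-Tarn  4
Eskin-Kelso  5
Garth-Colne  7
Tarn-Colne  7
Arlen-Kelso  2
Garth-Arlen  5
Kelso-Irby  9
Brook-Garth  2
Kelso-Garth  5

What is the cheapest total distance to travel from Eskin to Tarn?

8 km

Shortest distances from Eskin:
Eskin: 0
Brook: 3  (via Eskin)
Kelso: 4  (via Brook)
Fenn: 5  (via Brook)
Garth: 5  (via Brook)
Colne: 5  (via Eskin)
Arlen: 5  (via Eskin)
Tarn: 8  (via Garth)
Shortest route: Eskin → Brook → Garth → Tarn = 8 km.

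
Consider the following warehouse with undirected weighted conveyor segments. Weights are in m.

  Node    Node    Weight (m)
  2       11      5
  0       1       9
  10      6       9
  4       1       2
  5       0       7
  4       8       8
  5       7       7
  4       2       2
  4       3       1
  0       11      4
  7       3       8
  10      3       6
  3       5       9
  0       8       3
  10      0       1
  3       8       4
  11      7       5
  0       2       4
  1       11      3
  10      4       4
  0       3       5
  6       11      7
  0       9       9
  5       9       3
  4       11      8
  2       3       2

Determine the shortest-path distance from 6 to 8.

13 m

Running Dijkstra from 6:
6: 0
11: 7  (via 6)
10: 9  (via 6)
0: 10  (via 10)
1: 10  (via 11)
2: 12  (via 11)
4: 12  (via 1)
7: 12  (via 11)
3: 13  (via 4)
8: 13  (via 0)
Shortest route: 6 → 10 → 0 → 8 = 13 m.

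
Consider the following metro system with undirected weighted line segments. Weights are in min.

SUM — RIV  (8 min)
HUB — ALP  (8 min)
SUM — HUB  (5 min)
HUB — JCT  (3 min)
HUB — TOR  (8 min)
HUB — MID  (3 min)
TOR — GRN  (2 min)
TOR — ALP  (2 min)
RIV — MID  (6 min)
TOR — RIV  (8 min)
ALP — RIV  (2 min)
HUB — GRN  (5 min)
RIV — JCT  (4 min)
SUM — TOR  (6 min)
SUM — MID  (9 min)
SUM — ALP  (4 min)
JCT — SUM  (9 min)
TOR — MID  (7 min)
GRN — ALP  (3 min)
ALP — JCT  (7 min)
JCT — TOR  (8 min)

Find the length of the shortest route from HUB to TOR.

7 min

Compare a few routes:
HUB - GRN - TOR: 5+2 = 7
HUB - TOR: 8 = 8
Cheapest is HUB - GRN - TOR at 7 min.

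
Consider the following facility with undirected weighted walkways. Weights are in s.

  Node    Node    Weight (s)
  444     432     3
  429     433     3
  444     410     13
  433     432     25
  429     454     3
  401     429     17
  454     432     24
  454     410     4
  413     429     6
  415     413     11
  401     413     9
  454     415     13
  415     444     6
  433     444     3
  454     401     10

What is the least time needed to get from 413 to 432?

Candidate routes:
413 → 415 → 444 → 432: 11+6+3 = 20
413 → 429 → 433 → 444 → 432: 6+3+3+3 = 15
413 → 429 → 454 → 410 → 444 → 432: 6+3+4+13+3 = 29
Cheapest is 413 → 429 → 433 → 444 → 432 at 15 s.

15 s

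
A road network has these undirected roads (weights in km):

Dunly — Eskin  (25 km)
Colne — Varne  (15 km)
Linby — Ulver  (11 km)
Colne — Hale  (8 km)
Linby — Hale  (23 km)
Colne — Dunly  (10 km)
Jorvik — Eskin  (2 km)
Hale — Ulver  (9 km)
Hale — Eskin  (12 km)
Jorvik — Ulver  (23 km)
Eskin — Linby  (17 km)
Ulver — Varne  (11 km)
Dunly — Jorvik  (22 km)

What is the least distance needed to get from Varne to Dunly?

25 km

Candidate routes:
Varne - Ulver - Jorvik - Dunly: 11+23+22 = 56
Varne - Colne - Dunly: 15+10 = 25
Varne - Ulver - Hale - Colne - Dunly: 11+9+8+10 = 38
The minimum is 25 km via Varne - Colne - Dunly.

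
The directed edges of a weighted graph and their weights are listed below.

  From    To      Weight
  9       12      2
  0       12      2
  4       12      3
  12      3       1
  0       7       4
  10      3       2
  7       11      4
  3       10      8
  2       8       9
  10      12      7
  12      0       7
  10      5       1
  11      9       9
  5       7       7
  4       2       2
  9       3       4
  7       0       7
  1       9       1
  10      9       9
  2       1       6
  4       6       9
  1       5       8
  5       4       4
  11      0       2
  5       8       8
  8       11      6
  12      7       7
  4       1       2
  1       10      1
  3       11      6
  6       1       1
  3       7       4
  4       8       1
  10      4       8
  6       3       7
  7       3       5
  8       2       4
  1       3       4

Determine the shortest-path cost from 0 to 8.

17

Enumerating some paths:
0 → 12 → 3 → 10 → 5 → 4 → 8: 2+1+8+1+4+1 = 17
0 → 12 → 3 → 10 → 4 → 8: 2+1+8+8+1 = 20
Cheapest is 0 → 12 → 3 → 10 → 5 → 4 → 8 at 17.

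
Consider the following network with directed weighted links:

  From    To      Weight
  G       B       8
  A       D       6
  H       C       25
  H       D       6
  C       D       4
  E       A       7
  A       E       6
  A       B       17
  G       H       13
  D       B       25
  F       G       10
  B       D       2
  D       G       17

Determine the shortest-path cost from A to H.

36

Shortest distances from A:
A: 0
D: 6  (via A)
E: 6  (via A)
B: 17  (via A)
G: 23  (via D)
H: 36  (via G)
Shortest route: A → D → G → H = 36.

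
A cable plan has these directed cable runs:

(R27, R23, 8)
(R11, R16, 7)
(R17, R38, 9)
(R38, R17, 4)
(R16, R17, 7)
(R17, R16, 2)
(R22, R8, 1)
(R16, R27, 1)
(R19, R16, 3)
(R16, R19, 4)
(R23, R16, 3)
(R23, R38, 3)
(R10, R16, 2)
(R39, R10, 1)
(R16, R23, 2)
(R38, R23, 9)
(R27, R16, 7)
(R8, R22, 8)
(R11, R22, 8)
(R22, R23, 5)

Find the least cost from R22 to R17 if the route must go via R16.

15

Best R22 to R16: R22–R23–R16 costing 8
Best R16 to R17: R16–R17 costing 7
Total via R16: 8 + 7 = 15.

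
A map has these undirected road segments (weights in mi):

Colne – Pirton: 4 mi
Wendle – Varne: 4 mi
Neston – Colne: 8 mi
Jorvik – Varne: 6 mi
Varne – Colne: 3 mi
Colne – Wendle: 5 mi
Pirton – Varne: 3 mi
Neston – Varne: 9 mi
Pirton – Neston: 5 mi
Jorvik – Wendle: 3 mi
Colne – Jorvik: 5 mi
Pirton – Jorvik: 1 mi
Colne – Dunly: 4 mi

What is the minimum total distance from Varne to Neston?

8 mi

Compare a few routes:
Varne - Pirton - Neston: 3+5 = 8
Varne - Colne - Neston: 3+8 = 11
Varne - Neston: 9 = 9
Cheapest is Varne - Pirton - Neston at 8 mi.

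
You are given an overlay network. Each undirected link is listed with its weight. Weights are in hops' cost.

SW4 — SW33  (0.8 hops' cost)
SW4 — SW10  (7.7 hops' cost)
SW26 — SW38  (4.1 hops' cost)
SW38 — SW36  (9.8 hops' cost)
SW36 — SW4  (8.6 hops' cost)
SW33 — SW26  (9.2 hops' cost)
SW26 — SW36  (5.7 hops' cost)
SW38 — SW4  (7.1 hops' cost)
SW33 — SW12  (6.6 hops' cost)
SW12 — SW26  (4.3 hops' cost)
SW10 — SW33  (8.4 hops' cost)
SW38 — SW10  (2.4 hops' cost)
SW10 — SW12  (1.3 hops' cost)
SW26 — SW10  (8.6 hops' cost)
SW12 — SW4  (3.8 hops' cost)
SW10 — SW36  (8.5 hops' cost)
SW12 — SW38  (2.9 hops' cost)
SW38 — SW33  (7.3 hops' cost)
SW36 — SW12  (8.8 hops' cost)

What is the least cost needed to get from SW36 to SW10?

8.5 hops' cost

Enumerating some paths:
SW36–SW26–SW12–SW10: 5.7+4.3+1.3 = 11.3
SW36–SW10: 8.5 = 8.5
SW36–SW12–SW10: 8.8+1.3 = 10.1
The minimum is 8.5 hops' cost via SW36–SW10.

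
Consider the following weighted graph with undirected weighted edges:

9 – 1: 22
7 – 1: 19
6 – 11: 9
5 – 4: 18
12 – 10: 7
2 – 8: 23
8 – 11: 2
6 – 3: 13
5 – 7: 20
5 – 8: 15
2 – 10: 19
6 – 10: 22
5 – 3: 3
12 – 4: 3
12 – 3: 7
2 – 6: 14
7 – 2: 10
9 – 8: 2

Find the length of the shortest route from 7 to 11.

Shortest distances from 7:
7: 0
2: 10  (via 7)
1: 19  (via 7)
5: 20  (via 7)
3: 23  (via 5)
6: 24  (via 2)
10: 29  (via 2)
12: 30  (via 3)
4: 33  (via 12)
8: 33  (via 2)
11: 33  (via 6)
Shortest route: 7 → 2 → 6 → 11 = 33.

33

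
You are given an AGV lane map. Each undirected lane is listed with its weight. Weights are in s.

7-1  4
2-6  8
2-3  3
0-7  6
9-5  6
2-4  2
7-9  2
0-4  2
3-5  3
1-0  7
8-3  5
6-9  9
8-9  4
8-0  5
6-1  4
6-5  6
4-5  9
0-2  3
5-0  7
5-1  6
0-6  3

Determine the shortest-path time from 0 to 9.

8 s

Candidate routes:
0 - 7 - 9: 6+2 = 8
0 - 8 - 9: 5+4 = 9
Cheapest is 0 - 7 - 9 at 8 s.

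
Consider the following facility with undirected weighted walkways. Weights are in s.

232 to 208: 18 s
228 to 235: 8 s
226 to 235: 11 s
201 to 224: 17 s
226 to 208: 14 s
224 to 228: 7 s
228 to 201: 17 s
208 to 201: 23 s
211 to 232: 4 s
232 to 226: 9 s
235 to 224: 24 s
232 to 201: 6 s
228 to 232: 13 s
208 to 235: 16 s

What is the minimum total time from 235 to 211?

Compare a few routes:
235 - 228 - 201 - 232 - 211: 8+17+6+4 = 35
235 - 228 - 232 - 211: 8+13+4 = 25
235 - 226 - 232 - 211: 11+9+4 = 24
235 - 208 - 232 - 211: 16+18+4 = 38
Cheapest is 235 - 226 - 232 - 211 at 24 s.

24 s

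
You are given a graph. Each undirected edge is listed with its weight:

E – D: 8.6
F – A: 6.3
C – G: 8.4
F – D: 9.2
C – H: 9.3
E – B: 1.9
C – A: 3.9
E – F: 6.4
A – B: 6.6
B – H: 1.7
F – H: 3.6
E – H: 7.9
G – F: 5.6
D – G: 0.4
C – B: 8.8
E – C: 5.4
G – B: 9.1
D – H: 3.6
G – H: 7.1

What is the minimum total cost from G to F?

Running Dijkstra from G:
G: 0
D: 0.4  (via G)
H: 4  (via D)
F: 5.6  (via G)
Shortest route: G–F = 5.6.

5.6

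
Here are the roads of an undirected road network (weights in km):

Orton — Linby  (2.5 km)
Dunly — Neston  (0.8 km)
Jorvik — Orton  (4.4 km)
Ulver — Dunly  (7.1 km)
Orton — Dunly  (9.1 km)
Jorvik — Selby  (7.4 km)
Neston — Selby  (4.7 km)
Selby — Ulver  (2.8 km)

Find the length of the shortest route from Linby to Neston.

Compare a few routes:
Linby → Orton → Dunly → Neston: 2.5+9.1+0.8 = 12.4
Linby → Orton → Jorvik → Selby → Neston: 2.5+4.4+7.4+4.7 = 19
Linby → Orton → Jorvik → Selby → Ulver → Dunly → Neston: 2.5+4.4+7.4+2.8+7.1+0.8 = 25
The minimum is 12.4 km via Linby → Orton → Dunly → Neston.

12.4 km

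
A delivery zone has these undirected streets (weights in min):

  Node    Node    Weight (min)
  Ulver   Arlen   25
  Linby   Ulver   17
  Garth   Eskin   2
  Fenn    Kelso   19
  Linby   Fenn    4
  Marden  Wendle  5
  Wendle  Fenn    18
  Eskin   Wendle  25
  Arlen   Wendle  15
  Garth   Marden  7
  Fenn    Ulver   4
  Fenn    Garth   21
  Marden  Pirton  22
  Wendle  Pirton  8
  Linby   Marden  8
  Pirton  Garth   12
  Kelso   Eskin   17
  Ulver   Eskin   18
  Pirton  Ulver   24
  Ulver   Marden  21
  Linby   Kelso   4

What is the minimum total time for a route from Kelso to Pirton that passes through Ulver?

36 min

Shortest Kelso→Ulver: Kelso → Linby → Fenn → Ulver = 12
Best Ulver to Pirton: Ulver → Pirton costing 24
Total via Ulver: 12 + 24 = 36 min.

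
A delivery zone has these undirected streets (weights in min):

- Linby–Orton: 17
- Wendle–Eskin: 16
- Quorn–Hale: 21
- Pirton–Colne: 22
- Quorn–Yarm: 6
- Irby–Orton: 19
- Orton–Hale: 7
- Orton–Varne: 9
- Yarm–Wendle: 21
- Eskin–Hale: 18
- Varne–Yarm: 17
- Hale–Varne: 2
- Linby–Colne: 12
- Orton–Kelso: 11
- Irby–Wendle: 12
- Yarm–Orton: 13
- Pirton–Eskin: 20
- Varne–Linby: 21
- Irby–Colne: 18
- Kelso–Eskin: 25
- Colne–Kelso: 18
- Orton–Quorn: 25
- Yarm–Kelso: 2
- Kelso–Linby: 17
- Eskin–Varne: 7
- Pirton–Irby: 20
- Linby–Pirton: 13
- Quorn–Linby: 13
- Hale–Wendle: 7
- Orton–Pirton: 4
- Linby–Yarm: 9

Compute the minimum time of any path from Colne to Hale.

Settle nodes by increasing distance from Colne:
Colne: 0
Linby: 12  (via Colne)
Irby: 18  (via Colne)
Kelso: 18  (via Colne)
Yarm: 20  (via Kelso)
Pirton: 22  (via Colne)
Quorn: 25  (via Linby)
Orton: 26  (via Pirton)
Wendle: 30  (via Irby)
Hale: 33  (via Orton)
Shortest route: Colne → Pirton → Orton → Hale = 33 min.

33 min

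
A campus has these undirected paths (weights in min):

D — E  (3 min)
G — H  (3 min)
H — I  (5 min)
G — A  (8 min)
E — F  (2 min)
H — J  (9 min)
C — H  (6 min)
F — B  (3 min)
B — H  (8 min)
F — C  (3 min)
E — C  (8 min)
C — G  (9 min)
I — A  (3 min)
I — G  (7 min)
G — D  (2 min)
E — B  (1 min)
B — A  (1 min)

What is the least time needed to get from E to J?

Shortest distances from E:
E: 0
B: 1  (via E)
A: 2  (via B)
F: 2  (via E)
D: 3  (via E)
C: 5  (via F)
G: 5  (via D)
I: 5  (via A)
H: 8  (via G)
J: 17  (via H)
Shortest route: E–D–G–H–J = 17 min.

17 min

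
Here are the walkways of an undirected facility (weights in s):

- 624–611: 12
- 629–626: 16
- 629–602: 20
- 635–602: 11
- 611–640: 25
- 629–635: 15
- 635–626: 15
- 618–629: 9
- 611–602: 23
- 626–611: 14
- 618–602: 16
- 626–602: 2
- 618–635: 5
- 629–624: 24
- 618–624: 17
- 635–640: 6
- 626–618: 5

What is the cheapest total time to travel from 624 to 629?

Candidate routes:
624–629: 24 = 24
624–618–635–629: 17+5+15 = 37
624–618–629: 17+9 = 26
The minimum is 24 s via 624–629.

24 s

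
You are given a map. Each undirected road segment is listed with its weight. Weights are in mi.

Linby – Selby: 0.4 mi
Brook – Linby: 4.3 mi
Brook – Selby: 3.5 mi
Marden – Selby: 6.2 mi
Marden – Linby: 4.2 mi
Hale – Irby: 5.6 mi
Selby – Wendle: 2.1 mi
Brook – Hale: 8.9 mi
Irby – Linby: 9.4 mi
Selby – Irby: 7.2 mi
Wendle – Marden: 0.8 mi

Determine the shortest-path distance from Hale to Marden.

Candidate routes:
Hale - Brook - Selby - Wendle - Marden: 8.9+3.5+2.1+0.8 = 15.3
Hale - Irby - Selby - Wendle - Marden: 5.6+7.2+2.1+0.8 = 15.7
Cheapest is Hale - Brook - Selby - Wendle - Marden at 15.3 mi.

15.3 mi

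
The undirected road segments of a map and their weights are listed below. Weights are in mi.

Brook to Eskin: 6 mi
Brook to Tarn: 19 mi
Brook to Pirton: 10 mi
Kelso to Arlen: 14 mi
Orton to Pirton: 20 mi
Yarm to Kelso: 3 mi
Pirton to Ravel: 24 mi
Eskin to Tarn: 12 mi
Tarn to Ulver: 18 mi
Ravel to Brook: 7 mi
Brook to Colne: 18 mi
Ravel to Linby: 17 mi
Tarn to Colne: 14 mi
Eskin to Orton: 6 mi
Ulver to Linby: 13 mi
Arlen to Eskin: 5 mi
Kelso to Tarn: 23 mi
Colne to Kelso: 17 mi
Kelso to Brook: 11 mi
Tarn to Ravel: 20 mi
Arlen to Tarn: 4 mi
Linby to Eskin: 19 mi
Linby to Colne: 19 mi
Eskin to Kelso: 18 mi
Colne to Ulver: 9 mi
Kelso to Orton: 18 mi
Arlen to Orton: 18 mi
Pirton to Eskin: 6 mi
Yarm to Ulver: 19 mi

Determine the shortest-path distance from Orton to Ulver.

33 mi

Candidate routes:
Orton → Eskin → Arlen → Tarn → Colne → Ulver: 6+5+4+14+9 = 38
Orton → Eskin → Tarn → Ulver: 6+12+18 = 36
Orton → Eskin → Linby → Ulver: 6+19+13 = 38
Orton → Eskin → Arlen → Tarn → Ulver: 6+5+4+18 = 33
Cheapest is Orton → Eskin → Arlen → Tarn → Ulver at 33 mi.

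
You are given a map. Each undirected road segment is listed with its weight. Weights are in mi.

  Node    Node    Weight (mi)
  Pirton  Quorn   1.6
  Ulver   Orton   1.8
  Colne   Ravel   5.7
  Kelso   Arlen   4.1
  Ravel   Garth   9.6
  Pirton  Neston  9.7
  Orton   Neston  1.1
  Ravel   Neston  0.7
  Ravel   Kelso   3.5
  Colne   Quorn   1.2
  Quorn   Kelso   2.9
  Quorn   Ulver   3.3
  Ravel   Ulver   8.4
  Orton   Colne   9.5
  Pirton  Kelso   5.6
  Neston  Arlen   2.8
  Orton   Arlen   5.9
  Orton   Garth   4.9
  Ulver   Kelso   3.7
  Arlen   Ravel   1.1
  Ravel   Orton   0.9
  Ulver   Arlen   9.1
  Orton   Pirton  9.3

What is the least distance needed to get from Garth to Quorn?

Shortest distances from Garth:
Garth: 0
Orton: 4.9  (via Garth)
Ravel: 5.8  (via Orton)
Neston: 6  (via Orton)
Ulver: 6.7  (via Orton)
Arlen: 6.9  (via Ravel)
Kelso: 9.3  (via Ravel)
Quorn: 10  (via Ulver)
Shortest route: Garth → Orton → Ulver → Quorn = 10 mi.

10 mi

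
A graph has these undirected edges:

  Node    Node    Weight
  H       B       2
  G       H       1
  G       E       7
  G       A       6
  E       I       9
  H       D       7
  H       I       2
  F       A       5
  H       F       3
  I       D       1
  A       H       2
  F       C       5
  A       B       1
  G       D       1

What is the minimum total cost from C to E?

Running Dijkstra from C:
C: 0
F: 5  (via C)
H: 8  (via F)
G: 9  (via H)
A: 10  (via F)
B: 10  (via H)
D: 10  (via G)
I: 10  (via H)
E: 16  (via G)
Shortest route: C → F → H → G → E = 16.

16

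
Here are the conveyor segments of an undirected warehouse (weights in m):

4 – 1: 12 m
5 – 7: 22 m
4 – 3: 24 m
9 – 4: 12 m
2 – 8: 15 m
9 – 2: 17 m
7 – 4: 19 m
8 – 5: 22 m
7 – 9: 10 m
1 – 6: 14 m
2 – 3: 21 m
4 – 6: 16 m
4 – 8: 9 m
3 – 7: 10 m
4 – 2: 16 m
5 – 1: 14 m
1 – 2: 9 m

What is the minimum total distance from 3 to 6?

40 m

Compare a few routes:
3–2–1–6: 21+9+14 = 44
3–7–4–6: 10+19+16 = 45
3–4–6: 24+16 = 40
3–7–9–4–6: 10+10+12+16 = 48
The minimum is 40 m via 3–4–6.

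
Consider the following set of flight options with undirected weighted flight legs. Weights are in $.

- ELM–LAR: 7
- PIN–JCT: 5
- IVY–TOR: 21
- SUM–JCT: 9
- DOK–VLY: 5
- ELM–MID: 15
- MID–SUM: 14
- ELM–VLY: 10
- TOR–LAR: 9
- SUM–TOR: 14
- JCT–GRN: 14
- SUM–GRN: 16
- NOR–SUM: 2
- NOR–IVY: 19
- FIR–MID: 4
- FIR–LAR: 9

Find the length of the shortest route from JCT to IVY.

Enumerating some paths:
JCT - SUM - TOR - IVY: 9+14+21 = 44
JCT - SUM - NOR - IVY: 9+2+19 = 30
The minimum is $30 via JCT - SUM - NOR - IVY.

$30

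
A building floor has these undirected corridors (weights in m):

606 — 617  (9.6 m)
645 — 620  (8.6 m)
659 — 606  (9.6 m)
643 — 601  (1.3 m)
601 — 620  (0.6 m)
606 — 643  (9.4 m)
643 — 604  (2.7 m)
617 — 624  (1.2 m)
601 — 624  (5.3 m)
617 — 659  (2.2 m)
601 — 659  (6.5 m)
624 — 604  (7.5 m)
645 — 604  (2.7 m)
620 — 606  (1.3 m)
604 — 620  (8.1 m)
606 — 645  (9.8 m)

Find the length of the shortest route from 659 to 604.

Shortest distances from 659:
659: 0
617: 2.2  (via 659)
624: 3.4  (via 617)
601: 6.5  (via 659)
620: 7.1  (via 601)
643: 7.8  (via 601)
606: 8.4  (via 620)
604: 10.5  (via 643)
Shortest route: 659–601–643–604 = 10.5 m.

10.5 m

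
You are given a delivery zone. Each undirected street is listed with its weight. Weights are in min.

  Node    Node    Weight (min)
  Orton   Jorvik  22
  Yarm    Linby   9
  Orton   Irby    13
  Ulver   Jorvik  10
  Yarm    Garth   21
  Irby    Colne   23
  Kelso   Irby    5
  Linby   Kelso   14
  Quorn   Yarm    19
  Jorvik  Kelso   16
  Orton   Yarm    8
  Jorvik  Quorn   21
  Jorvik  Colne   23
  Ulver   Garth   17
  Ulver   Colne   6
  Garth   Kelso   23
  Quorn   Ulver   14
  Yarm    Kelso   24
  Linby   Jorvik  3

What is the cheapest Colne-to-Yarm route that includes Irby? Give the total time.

44 min

Shortest Colne→Irby: Colne → Irby = 23
Best Irby to Yarm: Irby → Orton → Yarm costing 21
Total via Irby: 23 + 21 = 44 min.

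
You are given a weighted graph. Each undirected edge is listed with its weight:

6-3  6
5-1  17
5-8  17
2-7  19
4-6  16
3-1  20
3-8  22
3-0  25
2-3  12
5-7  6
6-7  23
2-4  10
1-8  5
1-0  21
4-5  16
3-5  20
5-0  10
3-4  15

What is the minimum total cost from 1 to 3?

Candidate routes:
1 → 3: 20 = 20
1 → 5 → 3: 17+20 = 37
1 → 8 → 3: 5+22 = 27
The minimum is 20 via 1 → 3.

20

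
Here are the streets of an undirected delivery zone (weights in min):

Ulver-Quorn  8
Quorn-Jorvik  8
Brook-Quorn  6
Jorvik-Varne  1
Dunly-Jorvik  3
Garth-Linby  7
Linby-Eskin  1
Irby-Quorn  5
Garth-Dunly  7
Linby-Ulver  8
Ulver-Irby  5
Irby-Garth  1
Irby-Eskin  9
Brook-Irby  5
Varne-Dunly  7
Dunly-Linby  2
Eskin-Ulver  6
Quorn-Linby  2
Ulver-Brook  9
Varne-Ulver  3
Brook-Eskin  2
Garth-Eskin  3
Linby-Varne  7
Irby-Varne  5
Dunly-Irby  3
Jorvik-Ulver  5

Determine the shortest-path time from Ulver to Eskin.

Enumerating some paths:
Ulver–Linby–Eskin: 8+1 = 9
Ulver–Irby–Garth–Eskin: 5+1+3 = 9
Ulver–Varne–Jorvik–Dunly–Linby–Eskin: 3+1+3+2+1 = 10
Ulver–Eskin: 6 = 6
The minimum is 6 min via Ulver–Eskin.

6 min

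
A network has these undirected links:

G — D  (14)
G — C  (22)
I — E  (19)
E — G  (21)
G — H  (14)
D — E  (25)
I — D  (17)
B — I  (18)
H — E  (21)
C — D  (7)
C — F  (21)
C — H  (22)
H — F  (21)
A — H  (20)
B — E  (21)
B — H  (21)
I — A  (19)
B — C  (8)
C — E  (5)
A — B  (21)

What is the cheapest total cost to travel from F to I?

45

Enumerating some paths:
F–H–B–I: 21+21+18 = 60
F–C–B–I: 21+8+18 = 47
F–C–E–I: 21+5+19 = 45
The minimum is 45 via F–C–E–I.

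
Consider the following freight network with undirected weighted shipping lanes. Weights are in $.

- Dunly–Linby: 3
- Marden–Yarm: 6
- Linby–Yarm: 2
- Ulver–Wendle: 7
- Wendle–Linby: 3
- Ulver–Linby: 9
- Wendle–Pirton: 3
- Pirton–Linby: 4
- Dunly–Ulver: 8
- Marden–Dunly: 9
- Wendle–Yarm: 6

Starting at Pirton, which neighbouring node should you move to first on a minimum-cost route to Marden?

Linby

Enumerating some paths:
Pirton - Wendle - Yarm - Marden: 3+6+6 = 15
Pirton - Linby - Dunly - Marden: 4+3+9 = 16
Pirton - Linby - Yarm - Marden: 4+2+6 = 12
Pirton - Wendle - Linby - Yarm - Marden: 3+3+2+6 = 14
The minimum is $12 via Pirton - Linby - Yarm - Marden.
So from Pirton the first move is to Linby.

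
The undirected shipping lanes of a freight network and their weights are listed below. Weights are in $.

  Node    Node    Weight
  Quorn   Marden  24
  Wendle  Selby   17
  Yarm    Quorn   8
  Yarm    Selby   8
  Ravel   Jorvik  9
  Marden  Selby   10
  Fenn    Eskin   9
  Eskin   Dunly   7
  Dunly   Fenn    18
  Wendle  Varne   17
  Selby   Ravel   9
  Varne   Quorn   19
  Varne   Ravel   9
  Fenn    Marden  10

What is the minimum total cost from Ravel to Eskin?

Settle nodes by increasing distance from Ravel:
Ravel: 0
Selby: 9  (via Ravel)
Jorvik: 9  (via Ravel)
Varne: 9  (via Ravel)
Yarm: 17  (via Selby)
Marden: 19  (via Selby)
Quorn: 25  (via Yarm)
Wendle: 26  (via Selby)
Fenn: 29  (via Marden)
Eskin: 38  (via Fenn)
Shortest route: Ravel–Selby–Marden–Fenn–Eskin = $38.

$38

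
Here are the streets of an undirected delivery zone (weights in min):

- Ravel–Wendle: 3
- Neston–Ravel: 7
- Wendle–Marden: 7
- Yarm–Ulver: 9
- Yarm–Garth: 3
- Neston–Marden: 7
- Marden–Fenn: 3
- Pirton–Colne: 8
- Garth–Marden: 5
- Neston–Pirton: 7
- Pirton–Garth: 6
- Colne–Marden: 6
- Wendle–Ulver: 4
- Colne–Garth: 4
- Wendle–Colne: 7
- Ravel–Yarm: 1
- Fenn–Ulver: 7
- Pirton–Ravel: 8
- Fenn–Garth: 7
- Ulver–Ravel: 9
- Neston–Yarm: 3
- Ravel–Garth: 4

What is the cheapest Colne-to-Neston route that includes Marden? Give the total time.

Best Colne to Marden: Colne → Marden costing 6
Shortest Marden→Neston: Marden → Neston = 7
Total via Marden: 6 + 7 = 13 min.

13 min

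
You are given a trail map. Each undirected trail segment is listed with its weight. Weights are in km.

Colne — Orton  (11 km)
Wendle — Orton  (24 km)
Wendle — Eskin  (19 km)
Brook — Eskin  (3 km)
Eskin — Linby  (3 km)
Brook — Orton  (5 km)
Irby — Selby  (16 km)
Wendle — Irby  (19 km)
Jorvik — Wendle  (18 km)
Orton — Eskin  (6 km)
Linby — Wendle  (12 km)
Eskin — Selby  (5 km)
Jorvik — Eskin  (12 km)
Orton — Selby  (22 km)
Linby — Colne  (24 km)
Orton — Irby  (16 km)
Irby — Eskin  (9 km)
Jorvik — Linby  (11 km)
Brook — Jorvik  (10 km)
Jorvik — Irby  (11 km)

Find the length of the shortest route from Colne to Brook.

Candidate routes:
Colne → Linby → Eskin → Brook: 24+3+3 = 30
Colne → Orton → Brook: 11+5 = 16
Colne → Orton → Eskin → Brook: 11+6+3 = 20
Cheapest is Colne → Orton → Brook at 16 km.

16 km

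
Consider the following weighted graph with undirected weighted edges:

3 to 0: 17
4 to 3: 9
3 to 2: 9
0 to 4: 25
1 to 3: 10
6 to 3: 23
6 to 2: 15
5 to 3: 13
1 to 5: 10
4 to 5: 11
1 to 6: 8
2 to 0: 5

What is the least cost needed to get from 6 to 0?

20

Compare a few routes:
6 - 2 - 0: 15+5 = 20
6 - 1 - 3 - 2 - 0: 8+10+9+5 = 32
Cheapest is 6 - 2 - 0 at 20.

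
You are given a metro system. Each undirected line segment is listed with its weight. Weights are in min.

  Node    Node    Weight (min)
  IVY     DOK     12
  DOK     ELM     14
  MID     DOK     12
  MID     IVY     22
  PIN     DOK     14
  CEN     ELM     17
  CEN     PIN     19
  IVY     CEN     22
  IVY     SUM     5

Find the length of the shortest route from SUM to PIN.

Candidate routes:
SUM–IVY–MID–DOK–PIN: 5+22+12+14 = 53
SUM–IVY–DOK–PIN: 5+12+14 = 31
SUM–IVY–CEN–PIN: 5+22+19 = 46
Cheapest is SUM–IVY–DOK–PIN at 31 min.

31 min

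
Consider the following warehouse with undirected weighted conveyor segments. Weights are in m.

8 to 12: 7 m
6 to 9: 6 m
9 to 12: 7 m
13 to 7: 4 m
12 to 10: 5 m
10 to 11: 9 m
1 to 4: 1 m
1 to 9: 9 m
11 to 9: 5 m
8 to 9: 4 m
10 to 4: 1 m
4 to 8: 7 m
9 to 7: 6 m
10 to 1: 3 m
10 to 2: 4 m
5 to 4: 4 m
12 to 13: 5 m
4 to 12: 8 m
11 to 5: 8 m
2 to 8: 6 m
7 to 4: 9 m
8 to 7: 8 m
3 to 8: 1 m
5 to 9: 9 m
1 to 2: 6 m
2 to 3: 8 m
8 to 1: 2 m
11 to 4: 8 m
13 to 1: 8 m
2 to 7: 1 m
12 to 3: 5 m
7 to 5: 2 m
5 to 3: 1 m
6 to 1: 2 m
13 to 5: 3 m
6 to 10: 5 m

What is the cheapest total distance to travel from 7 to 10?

5 m

Candidate routes:
7 - 5 - 4 - 10: 2+4+1 = 7
7 - 5 - 3 - 8 - 1 - 4 - 10: 2+1+1+2+1+1 = 8
7 - 2 - 10: 1+4 = 5
Cheapest is 7 - 2 - 10 at 5 m.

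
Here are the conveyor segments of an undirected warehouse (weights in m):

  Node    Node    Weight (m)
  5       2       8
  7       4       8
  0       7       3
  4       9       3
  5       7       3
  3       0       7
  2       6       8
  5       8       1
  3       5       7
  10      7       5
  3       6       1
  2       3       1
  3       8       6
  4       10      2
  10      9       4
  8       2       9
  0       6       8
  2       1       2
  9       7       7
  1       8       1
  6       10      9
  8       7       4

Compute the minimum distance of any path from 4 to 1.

12 m

Enumerating some paths:
4–7–5–8–1: 8+3+1+1 = 13
4–10–7–8–1: 2+5+4+1 = 12
The minimum is 12 m via 4–10–7–8–1.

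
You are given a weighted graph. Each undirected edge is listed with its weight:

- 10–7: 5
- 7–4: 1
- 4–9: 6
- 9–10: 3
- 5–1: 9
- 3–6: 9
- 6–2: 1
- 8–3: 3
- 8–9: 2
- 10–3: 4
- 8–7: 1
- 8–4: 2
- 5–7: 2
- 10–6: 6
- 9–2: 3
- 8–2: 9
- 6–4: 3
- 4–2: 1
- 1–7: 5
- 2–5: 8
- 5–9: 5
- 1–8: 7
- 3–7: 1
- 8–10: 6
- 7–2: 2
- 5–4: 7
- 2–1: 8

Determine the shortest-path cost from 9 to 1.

Settle nodes by increasing distance from 9:
9: 0
8: 2  (via 9)
2: 3  (via 9)
7: 3  (via 8)
10: 3  (via 9)
3: 4  (via 7)
4: 4  (via 8)
6: 4  (via 2)
5: 5  (via 9)
1: 8  (via 7)
Shortest route: 9 → 8 → 7 → 1 = 8.

8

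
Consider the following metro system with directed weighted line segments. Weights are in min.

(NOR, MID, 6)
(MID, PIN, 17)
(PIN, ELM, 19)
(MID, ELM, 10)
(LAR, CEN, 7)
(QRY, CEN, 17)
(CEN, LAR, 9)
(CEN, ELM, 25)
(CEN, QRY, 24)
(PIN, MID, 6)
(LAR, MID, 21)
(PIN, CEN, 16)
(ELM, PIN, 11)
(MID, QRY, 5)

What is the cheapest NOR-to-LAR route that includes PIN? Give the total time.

Best NOR to PIN: NOR–MID–PIN costing 23
Shortest PIN→LAR: PIN–CEN–LAR = 25
Total via PIN: 23 + 25 = 48 min.

48 min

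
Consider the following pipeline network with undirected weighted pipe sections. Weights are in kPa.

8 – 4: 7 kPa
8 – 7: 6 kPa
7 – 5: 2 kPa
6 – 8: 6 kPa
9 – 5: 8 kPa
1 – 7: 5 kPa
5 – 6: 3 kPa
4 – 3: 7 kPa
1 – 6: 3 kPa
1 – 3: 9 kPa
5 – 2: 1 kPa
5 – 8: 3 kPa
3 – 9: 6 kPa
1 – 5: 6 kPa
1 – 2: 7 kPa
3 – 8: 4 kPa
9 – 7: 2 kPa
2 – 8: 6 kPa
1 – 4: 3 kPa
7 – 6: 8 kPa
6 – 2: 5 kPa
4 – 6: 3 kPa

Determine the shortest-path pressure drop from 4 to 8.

7 kPa

Compare a few routes:
4 → 6 → 5 → 8: 3+3+3 = 9
4 → 8: 7 = 7
4 → 3 → 8: 7+4 = 11
4 → 6 → 8: 3+6 = 9
The minimum is 7 kPa via 4 → 8.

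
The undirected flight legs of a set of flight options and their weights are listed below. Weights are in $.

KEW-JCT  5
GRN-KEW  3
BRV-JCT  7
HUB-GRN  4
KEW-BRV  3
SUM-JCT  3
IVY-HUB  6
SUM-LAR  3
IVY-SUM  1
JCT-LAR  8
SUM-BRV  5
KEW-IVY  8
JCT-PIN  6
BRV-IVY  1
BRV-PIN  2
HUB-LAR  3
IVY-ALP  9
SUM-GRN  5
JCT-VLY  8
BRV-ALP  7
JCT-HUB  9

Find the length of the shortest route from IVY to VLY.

$12

Running Dijkstra from IVY:
IVY: 0
SUM: 1  (via IVY)
BRV: 1  (via IVY)
PIN: 3  (via BRV)
LAR: 4  (via SUM)
KEW: 4  (via BRV)
JCT: 4  (via SUM)
HUB: 6  (via IVY)
GRN: 6  (via SUM)
ALP: 8  (via BRV)
VLY: 12  (via JCT)
Shortest route: IVY–SUM–JCT–VLY = $12.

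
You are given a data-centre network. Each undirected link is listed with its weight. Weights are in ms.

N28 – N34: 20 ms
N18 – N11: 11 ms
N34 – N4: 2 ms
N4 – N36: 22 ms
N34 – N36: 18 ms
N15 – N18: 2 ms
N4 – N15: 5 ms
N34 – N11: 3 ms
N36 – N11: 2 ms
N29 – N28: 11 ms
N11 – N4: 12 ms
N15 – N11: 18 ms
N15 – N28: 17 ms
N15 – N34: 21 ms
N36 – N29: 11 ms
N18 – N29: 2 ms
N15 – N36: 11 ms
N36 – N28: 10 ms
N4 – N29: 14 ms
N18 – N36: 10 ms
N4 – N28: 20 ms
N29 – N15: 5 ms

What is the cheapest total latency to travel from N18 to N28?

Enumerating some paths:
N18–N15–N28: 2+17 = 19
N18–N15–N29–N28: 2+5+11 = 18
N18–N29–N28: 2+11 = 13
N18–N36–N28: 10+10 = 20
The minimum is 13 ms via N18–N29–N28.

13 ms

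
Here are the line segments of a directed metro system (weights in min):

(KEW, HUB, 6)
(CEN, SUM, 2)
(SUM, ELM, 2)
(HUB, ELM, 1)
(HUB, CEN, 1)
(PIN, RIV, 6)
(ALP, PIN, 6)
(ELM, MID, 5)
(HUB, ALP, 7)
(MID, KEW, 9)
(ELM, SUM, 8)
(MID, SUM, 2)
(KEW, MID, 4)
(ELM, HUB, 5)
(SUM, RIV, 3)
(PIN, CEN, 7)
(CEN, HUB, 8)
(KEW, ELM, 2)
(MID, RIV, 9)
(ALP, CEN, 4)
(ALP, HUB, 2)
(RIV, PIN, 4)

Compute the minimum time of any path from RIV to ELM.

15 min

Candidate routes:
RIV → PIN → CEN → HUB → ELM: 4+7+8+1 = 20
RIV → PIN → CEN → SUM → ELM: 4+7+2+2 = 15
Cheapest is RIV → PIN → CEN → SUM → ELM at 15 min.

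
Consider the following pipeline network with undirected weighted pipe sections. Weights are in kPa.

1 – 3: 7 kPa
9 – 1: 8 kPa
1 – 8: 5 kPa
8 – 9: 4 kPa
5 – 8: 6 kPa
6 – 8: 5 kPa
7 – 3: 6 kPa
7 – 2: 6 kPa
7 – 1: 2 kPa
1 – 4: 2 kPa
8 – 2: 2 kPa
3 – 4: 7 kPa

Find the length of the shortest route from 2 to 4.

9 kPa

Running Dijkstra from 2:
2: 0
8: 2  (via 2)
7: 6  (via 2)
9: 6  (via 8)
1: 7  (via 8)
6: 7  (via 8)
5: 8  (via 8)
4: 9  (via 1)
Shortest route: 2 → 8 → 1 → 4 = 9 kPa.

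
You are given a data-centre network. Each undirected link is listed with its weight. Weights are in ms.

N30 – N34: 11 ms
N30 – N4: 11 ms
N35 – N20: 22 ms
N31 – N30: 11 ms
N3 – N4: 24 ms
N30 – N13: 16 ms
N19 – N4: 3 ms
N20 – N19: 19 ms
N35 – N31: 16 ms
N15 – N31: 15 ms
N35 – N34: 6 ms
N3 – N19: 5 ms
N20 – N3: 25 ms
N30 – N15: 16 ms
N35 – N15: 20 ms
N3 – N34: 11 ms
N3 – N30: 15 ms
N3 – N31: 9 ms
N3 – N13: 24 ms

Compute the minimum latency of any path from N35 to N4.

25 ms

Running Dijkstra from N35:
N35: 0
N34: 6  (via N35)
N31: 16  (via N35)
N3: 17  (via N34)
N30: 17  (via N34)
N15: 20  (via N35)
N20: 22  (via N35)
N19: 22  (via N3)
N4: 25  (via N19)
Shortest route: N35–N34–N3–N19–N4 = 25 ms.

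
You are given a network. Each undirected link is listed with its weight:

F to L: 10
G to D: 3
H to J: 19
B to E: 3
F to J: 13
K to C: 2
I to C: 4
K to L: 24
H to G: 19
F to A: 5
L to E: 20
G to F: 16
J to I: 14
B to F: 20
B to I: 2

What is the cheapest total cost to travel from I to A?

Enumerating some paths:
I - C - K - L - F - A: 4+2+24+10+5 = 45
I - J - F - A: 14+13+5 = 32
I - B - E - L - F - A: 2+3+20+10+5 = 40
I - B - F - A: 2+20+5 = 27
The minimum is 27 via I - B - F - A.

27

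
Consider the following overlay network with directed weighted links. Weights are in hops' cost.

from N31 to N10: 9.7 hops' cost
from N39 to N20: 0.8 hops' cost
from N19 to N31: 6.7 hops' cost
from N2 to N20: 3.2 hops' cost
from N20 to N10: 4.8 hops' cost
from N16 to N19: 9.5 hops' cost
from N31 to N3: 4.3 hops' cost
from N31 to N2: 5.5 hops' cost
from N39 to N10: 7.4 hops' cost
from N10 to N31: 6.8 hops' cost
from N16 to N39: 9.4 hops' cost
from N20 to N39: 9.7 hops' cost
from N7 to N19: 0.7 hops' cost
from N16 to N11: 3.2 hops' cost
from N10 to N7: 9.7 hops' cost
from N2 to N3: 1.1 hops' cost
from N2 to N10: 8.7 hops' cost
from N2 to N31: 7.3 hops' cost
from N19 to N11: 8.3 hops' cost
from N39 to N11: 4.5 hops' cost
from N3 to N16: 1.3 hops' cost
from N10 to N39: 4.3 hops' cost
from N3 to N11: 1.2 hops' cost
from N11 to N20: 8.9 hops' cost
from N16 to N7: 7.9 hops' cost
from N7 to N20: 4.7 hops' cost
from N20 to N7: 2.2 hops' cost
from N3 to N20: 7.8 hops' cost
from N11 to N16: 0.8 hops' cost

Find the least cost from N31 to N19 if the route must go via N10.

Shortest N31→N10: N31 → N10 = 9.7
Best N10 to N19: N10 → N39 → N20 → N7 → N19 costing 8
Total via N10: 9.7 + 8 = 17.7 hops' cost.

17.7 hops' cost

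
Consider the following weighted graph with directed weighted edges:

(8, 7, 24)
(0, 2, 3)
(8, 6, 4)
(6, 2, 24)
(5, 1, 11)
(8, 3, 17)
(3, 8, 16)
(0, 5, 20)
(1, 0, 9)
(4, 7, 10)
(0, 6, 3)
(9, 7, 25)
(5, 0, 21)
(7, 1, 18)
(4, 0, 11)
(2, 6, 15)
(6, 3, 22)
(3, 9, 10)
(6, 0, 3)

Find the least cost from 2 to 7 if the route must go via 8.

77

Best 2 to 8: 2 → 6 → 3 → 8 costing 53
Shortest 8→7: 8 → 7 = 24
Total via 8: 53 + 24 = 77.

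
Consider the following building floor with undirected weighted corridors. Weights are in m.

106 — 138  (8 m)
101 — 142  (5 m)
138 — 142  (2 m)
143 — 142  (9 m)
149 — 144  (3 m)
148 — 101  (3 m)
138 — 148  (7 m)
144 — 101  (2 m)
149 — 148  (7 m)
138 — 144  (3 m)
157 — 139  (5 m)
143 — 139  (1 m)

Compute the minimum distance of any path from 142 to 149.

8 m

Settle nodes by increasing distance from 142:
142: 0
138: 2  (via 142)
101: 5  (via 142)
144: 5  (via 138)
149: 8  (via 144)
Shortest route: 142–138–144–149 = 8 m.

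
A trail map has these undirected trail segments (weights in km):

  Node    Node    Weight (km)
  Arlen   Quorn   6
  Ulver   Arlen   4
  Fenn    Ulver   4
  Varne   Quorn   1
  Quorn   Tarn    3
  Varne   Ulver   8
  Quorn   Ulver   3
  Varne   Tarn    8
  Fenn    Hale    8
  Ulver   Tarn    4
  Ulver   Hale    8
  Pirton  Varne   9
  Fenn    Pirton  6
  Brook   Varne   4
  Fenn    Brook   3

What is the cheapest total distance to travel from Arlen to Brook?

11 km

Compare a few routes:
Arlen → Quorn → Ulver → Fenn → Brook: 6+3+4+3 = 16
Arlen → Quorn → Varne → Brook: 6+1+4 = 11
Arlen → Ulver → Quorn → Varne → Brook: 4+3+1+4 = 12
Cheapest is Arlen → Quorn → Varne → Brook at 11 km.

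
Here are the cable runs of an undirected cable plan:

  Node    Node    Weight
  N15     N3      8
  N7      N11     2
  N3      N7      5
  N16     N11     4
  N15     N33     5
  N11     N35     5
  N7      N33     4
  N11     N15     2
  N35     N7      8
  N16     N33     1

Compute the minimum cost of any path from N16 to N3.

10

Enumerating some paths:
N16–N33–N7–N3: 1+4+5 = 10
N16–N11–N7–N3: 4+2+5 = 11
Cheapest is N16–N33–N7–N3 at 10.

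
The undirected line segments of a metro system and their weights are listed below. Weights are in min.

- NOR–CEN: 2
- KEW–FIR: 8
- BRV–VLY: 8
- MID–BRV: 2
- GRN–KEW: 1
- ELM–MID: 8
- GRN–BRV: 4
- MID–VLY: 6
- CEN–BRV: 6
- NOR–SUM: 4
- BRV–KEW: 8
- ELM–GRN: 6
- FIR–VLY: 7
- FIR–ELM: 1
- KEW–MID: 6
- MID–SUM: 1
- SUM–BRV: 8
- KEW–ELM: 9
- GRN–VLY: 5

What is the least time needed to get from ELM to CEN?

15 min

Running Dijkstra from ELM:
ELM: 0
FIR: 1  (via ELM)
GRN: 6  (via ELM)
KEW: 7  (via GRN)
VLY: 8  (via FIR)
MID: 8  (via ELM)
SUM: 9  (via MID)
BRV: 10  (via GRN)
NOR: 13  (via SUM)
CEN: 15  (via NOR)
Shortest route: ELM → MID → SUM → NOR → CEN = 15 min.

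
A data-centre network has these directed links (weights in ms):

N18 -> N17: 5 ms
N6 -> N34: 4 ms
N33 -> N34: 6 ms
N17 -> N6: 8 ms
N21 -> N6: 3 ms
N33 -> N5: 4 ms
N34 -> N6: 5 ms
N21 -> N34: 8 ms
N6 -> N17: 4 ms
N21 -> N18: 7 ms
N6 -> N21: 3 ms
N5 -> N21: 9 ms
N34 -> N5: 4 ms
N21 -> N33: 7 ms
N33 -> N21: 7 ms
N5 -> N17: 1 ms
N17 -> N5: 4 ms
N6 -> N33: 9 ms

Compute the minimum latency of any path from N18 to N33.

22 ms

Running Dijkstra from N18:
N18: 0
N17: 5  (via N18)
N5: 9  (via N17)
N6: 13  (via N17)
N21: 16  (via N6)
N34: 17  (via N6)
N33: 22  (via N6)
Shortest route: N18 → N17 → N6 → N33 = 22 ms.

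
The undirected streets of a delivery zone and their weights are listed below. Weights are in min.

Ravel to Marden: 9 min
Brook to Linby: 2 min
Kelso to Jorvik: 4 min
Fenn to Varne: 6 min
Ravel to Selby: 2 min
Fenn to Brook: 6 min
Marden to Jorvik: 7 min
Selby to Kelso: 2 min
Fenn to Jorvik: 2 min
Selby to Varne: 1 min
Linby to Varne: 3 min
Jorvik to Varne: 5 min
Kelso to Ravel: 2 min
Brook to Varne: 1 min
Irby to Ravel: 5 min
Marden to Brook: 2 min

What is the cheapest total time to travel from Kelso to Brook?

Shortest distances from Kelso:
Kelso: 0
Ravel: 2  (via Kelso)
Selby: 2  (via Kelso)
Varne: 3  (via Selby)
Jorvik: 4  (via Kelso)
Brook: 4  (via Varne)
Shortest route: Kelso → Selby → Varne → Brook = 4 min.

4 min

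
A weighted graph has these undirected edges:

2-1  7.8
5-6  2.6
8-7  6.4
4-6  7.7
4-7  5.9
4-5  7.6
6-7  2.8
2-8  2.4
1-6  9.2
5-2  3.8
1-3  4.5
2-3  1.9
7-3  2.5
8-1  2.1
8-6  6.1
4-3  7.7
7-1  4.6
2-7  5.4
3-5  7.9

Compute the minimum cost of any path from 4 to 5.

7.6

Compare a few routes:
4 → 5: 7.6 = 7.6
4 → 6 → 5: 7.7+2.6 = 10.3
Cheapest is 4 → 5 at 7.6.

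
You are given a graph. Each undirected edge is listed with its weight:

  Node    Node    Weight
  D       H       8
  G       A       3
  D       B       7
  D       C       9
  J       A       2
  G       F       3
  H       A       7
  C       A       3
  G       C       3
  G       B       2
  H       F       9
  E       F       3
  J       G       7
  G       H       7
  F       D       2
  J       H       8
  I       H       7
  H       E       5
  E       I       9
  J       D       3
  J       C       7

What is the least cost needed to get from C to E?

9

Settle nodes by increasing distance from C:
C: 0
A: 3  (via C)
G: 3  (via C)
B: 5  (via G)
J: 5  (via A)
F: 6  (via G)
D: 8  (via J)
E: 9  (via F)
Shortest route: C–G–F–E = 9.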